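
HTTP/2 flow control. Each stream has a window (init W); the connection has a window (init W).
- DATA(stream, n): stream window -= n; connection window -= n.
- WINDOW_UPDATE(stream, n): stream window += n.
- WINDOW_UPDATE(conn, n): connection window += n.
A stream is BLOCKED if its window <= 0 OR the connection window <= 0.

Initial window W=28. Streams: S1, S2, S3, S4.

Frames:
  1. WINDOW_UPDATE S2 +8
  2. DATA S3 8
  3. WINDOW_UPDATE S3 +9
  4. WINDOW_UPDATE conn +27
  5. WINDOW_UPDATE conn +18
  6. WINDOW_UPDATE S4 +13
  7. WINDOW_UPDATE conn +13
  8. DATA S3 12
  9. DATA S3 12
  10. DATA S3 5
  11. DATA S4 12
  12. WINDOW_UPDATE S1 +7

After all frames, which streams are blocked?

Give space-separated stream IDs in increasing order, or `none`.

Op 1: conn=28 S1=28 S2=36 S3=28 S4=28 blocked=[]
Op 2: conn=20 S1=28 S2=36 S3=20 S4=28 blocked=[]
Op 3: conn=20 S1=28 S2=36 S3=29 S4=28 blocked=[]
Op 4: conn=47 S1=28 S2=36 S3=29 S4=28 blocked=[]
Op 5: conn=65 S1=28 S2=36 S3=29 S4=28 blocked=[]
Op 6: conn=65 S1=28 S2=36 S3=29 S4=41 blocked=[]
Op 7: conn=78 S1=28 S2=36 S3=29 S4=41 blocked=[]
Op 8: conn=66 S1=28 S2=36 S3=17 S4=41 blocked=[]
Op 9: conn=54 S1=28 S2=36 S3=5 S4=41 blocked=[]
Op 10: conn=49 S1=28 S2=36 S3=0 S4=41 blocked=[3]
Op 11: conn=37 S1=28 S2=36 S3=0 S4=29 blocked=[3]
Op 12: conn=37 S1=35 S2=36 S3=0 S4=29 blocked=[3]

Answer: S3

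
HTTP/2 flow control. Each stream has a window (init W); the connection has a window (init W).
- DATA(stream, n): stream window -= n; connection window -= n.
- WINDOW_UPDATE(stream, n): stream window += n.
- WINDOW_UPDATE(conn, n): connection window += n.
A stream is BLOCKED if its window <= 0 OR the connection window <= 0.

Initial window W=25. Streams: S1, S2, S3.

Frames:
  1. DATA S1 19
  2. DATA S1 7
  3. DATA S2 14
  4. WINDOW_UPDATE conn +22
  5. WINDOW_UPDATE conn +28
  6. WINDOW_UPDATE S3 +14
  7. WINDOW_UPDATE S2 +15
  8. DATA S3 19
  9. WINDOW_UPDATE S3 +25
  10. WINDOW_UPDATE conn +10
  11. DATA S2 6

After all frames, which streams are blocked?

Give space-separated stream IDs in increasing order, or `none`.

Answer: S1

Derivation:
Op 1: conn=6 S1=6 S2=25 S3=25 blocked=[]
Op 2: conn=-1 S1=-1 S2=25 S3=25 blocked=[1, 2, 3]
Op 3: conn=-15 S1=-1 S2=11 S3=25 blocked=[1, 2, 3]
Op 4: conn=7 S1=-1 S2=11 S3=25 blocked=[1]
Op 5: conn=35 S1=-1 S2=11 S3=25 blocked=[1]
Op 6: conn=35 S1=-1 S2=11 S3=39 blocked=[1]
Op 7: conn=35 S1=-1 S2=26 S3=39 blocked=[1]
Op 8: conn=16 S1=-1 S2=26 S3=20 blocked=[1]
Op 9: conn=16 S1=-1 S2=26 S3=45 blocked=[1]
Op 10: conn=26 S1=-1 S2=26 S3=45 blocked=[1]
Op 11: conn=20 S1=-1 S2=20 S3=45 blocked=[1]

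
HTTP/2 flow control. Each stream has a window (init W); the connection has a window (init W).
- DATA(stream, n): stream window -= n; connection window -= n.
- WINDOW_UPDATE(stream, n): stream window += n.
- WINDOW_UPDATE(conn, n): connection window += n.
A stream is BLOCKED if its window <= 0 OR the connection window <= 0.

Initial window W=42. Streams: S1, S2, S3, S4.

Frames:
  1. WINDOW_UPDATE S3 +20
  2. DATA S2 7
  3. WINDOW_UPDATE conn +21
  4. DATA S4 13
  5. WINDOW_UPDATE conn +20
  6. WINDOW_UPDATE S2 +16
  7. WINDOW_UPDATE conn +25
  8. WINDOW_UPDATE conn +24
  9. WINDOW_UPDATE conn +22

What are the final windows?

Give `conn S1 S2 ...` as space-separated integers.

Op 1: conn=42 S1=42 S2=42 S3=62 S4=42 blocked=[]
Op 2: conn=35 S1=42 S2=35 S3=62 S4=42 blocked=[]
Op 3: conn=56 S1=42 S2=35 S3=62 S4=42 blocked=[]
Op 4: conn=43 S1=42 S2=35 S3=62 S4=29 blocked=[]
Op 5: conn=63 S1=42 S2=35 S3=62 S4=29 blocked=[]
Op 6: conn=63 S1=42 S2=51 S3=62 S4=29 blocked=[]
Op 7: conn=88 S1=42 S2=51 S3=62 S4=29 blocked=[]
Op 8: conn=112 S1=42 S2=51 S3=62 S4=29 blocked=[]
Op 9: conn=134 S1=42 S2=51 S3=62 S4=29 blocked=[]

Answer: 134 42 51 62 29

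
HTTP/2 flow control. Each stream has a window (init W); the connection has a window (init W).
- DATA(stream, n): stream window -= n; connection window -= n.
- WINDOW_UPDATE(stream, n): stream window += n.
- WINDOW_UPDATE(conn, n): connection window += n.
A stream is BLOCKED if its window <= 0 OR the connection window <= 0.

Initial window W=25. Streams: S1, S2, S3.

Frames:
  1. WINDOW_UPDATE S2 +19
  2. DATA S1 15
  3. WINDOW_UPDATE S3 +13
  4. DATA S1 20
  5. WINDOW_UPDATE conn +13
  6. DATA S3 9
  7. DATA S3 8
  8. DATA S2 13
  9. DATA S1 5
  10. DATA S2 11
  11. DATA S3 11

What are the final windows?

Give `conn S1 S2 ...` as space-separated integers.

Op 1: conn=25 S1=25 S2=44 S3=25 blocked=[]
Op 2: conn=10 S1=10 S2=44 S3=25 blocked=[]
Op 3: conn=10 S1=10 S2=44 S3=38 blocked=[]
Op 4: conn=-10 S1=-10 S2=44 S3=38 blocked=[1, 2, 3]
Op 5: conn=3 S1=-10 S2=44 S3=38 blocked=[1]
Op 6: conn=-6 S1=-10 S2=44 S3=29 blocked=[1, 2, 3]
Op 7: conn=-14 S1=-10 S2=44 S3=21 blocked=[1, 2, 3]
Op 8: conn=-27 S1=-10 S2=31 S3=21 blocked=[1, 2, 3]
Op 9: conn=-32 S1=-15 S2=31 S3=21 blocked=[1, 2, 3]
Op 10: conn=-43 S1=-15 S2=20 S3=21 blocked=[1, 2, 3]
Op 11: conn=-54 S1=-15 S2=20 S3=10 blocked=[1, 2, 3]

Answer: -54 -15 20 10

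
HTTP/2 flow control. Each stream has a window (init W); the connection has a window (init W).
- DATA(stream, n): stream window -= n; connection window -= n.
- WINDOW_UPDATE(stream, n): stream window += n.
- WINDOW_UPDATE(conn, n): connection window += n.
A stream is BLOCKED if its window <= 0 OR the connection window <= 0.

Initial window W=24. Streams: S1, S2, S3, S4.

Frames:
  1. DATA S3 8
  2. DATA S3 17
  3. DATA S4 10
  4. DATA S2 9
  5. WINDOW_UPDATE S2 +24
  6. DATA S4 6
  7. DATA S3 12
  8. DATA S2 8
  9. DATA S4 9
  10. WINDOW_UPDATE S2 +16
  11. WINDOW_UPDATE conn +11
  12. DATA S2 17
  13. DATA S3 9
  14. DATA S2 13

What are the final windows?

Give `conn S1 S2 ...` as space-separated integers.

Op 1: conn=16 S1=24 S2=24 S3=16 S4=24 blocked=[]
Op 2: conn=-1 S1=24 S2=24 S3=-1 S4=24 blocked=[1, 2, 3, 4]
Op 3: conn=-11 S1=24 S2=24 S3=-1 S4=14 blocked=[1, 2, 3, 4]
Op 4: conn=-20 S1=24 S2=15 S3=-1 S4=14 blocked=[1, 2, 3, 4]
Op 5: conn=-20 S1=24 S2=39 S3=-1 S4=14 blocked=[1, 2, 3, 4]
Op 6: conn=-26 S1=24 S2=39 S3=-1 S4=8 blocked=[1, 2, 3, 4]
Op 7: conn=-38 S1=24 S2=39 S3=-13 S4=8 blocked=[1, 2, 3, 4]
Op 8: conn=-46 S1=24 S2=31 S3=-13 S4=8 blocked=[1, 2, 3, 4]
Op 9: conn=-55 S1=24 S2=31 S3=-13 S4=-1 blocked=[1, 2, 3, 4]
Op 10: conn=-55 S1=24 S2=47 S3=-13 S4=-1 blocked=[1, 2, 3, 4]
Op 11: conn=-44 S1=24 S2=47 S3=-13 S4=-1 blocked=[1, 2, 3, 4]
Op 12: conn=-61 S1=24 S2=30 S3=-13 S4=-1 blocked=[1, 2, 3, 4]
Op 13: conn=-70 S1=24 S2=30 S3=-22 S4=-1 blocked=[1, 2, 3, 4]
Op 14: conn=-83 S1=24 S2=17 S3=-22 S4=-1 blocked=[1, 2, 3, 4]

Answer: -83 24 17 -22 -1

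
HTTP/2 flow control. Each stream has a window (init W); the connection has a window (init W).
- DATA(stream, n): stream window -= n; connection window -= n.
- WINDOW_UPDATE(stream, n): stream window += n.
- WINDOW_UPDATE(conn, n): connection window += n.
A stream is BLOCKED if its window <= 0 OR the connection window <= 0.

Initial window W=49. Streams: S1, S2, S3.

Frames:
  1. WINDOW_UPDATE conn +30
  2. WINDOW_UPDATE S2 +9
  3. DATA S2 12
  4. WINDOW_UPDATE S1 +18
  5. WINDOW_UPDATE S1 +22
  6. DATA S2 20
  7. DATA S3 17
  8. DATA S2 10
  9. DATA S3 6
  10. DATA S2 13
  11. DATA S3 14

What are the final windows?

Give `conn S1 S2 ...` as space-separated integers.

Answer: -13 89 3 12

Derivation:
Op 1: conn=79 S1=49 S2=49 S3=49 blocked=[]
Op 2: conn=79 S1=49 S2=58 S3=49 blocked=[]
Op 3: conn=67 S1=49 S2=46 S3=49 blocked=[]
Op 4: conn=67 S1=67 S2=46 S3=49 blocked=[]
Op 5: conn=67 S1=89 S2=46 S3=49 blocked=[]
Op 6: conn=47 S1=89 S2=26 S3=49 blocked=[]
Op 7: conn=30 S1=89 S2=26 S3=32 blocked=[]
Op 8: conn=20 S1=89 S2=16 S3=32 blocked=[]
Op 9: conn=14 S1=89 S2=16 S3=26 blocked=[]
Op 10: conn=1 S1=89 S2=3 S3=26 blocked=[]
Op 11: conn=-13 S1=89 S2=3 S3=12 blocked=[1, 2, 3]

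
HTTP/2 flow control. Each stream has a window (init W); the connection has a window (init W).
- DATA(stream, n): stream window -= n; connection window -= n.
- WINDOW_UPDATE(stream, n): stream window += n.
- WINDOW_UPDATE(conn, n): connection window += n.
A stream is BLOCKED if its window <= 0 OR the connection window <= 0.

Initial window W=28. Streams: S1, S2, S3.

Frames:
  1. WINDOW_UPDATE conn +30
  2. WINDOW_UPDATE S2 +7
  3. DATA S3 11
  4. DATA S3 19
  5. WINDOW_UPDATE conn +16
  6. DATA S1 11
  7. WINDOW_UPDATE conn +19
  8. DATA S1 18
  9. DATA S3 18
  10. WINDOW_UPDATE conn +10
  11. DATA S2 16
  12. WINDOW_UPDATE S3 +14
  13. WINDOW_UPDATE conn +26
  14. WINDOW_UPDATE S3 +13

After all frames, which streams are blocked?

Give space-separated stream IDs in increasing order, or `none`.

Op 1: conn=58 S1=28 S2=28 S3=28 blocked=[]
Op 2: conn=58 S1=28 S2=35 S3=28 blocked=[]
Op 3: conn=47 S1=28 S2=35 S3=17 blocked=[]
Op 4: conn=28 S1=28 S2=35 S3=-2 blocked=[3]
Op 5: conn=44 S1=28 S2=35 S3=-2 blocked=[3]
Op 6: conn=33 S1=17 S2=35 S3=-2 blocked=[3]
Op 7: conn=52 S1=17 S2=35 S3=-2 blocked=[3]
Op 8: conn=34 S1=-1 S2=35 S3=-2 blocked=[1, 3]
Op 9: conn=16 S1=-1 S2=35 S3=-20 blocked=[1, 3]
Op 10: conn=26 S1=-1 S2=35 S3=-20 blocked=[1, 3]
Op 11: conn=10 S1=-1 S2=19 S3=-20 blocked=[1, 3]
Op 12: conn=10 S1=-1 S2=19 S3=-6 blocked=[1, 3]
Op 13: conn=36 S1=-1 S2=19 S3=-6 blocked=[1, 3]
Op 14: conn=36 S1=-1 S2=19 S3=7 blocked=[1]

Answer: S1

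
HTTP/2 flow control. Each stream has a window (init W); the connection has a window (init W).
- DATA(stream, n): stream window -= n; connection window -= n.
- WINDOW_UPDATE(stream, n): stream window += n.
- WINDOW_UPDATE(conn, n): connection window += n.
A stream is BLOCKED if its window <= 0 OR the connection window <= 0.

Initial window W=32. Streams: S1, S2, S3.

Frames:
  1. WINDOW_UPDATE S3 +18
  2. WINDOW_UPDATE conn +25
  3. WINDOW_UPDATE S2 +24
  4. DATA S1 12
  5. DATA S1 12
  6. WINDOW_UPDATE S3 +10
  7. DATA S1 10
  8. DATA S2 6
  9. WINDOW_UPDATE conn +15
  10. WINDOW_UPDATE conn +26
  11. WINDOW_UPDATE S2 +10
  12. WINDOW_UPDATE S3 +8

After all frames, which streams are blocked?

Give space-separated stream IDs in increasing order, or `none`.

Op 1: conn=32 S1=32 S2=32 S3=50 blocked=[]
Op 2: conn=57 S1=32 S2=32 S3=50 blocked=[]
Op 3: conn=57 S1=32 S2=56 S3=50 blocked=[]
Op 4: conn=45 S1=20 S2=56 S3=50 blocked=[]
Op 5: conn=33 S1=8 S2=56 S3=50 blocked=[]
Op 6: conn=33 S1=8 S2=56 S3=60 blocked=[]
Op 7: conn=23 S1=-2 S2=56 S3=60 blocked=[1]
Op 8: conn=17 S1=-2 S2=50 S3=60 blocked=[1]
Op 9: conn=32 S1=-2 S2=50 S3=60 blocked=[1]
Op 10: conn=58 S1=-2 S2=50 S3=60 blocked=[1]
Op 11: conn=58 S1=-2 S2=60 S3=60 blocked=[1]
Op 12: conn=58 S1=-2 S2=60 S3=68 blocked=[1]

Answer: S1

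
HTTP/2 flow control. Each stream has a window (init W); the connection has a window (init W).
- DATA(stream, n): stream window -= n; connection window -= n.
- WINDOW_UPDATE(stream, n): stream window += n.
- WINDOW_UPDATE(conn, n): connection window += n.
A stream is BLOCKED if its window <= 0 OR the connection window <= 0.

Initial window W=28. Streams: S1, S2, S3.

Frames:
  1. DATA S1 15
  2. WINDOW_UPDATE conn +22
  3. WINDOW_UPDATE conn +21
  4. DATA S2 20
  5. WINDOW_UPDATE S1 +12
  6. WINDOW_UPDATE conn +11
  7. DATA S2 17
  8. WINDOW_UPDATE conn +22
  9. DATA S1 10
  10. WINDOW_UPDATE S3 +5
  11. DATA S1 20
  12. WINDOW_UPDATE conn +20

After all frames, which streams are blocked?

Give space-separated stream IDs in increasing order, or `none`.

Op 1: conn=13 S1=13 S2=28 S3=28 blocked=[]
Op 2: conn=35 S1=13 S2=28 S3=28 blocked=[]
Op 3: conn=56 S1=13 S2=28 S3=28 blocked=[]
Op 4: conn=36 S1=13 S2=8 S3=28 blocked=[]
Op 5: conn=36 S1=25 S2=8 S3=28 blocked=[]
Op 6: conn=47 S1=25 S2=8 S3=28 blocked=[]
Op 7: conn=30 S1=25 S2=-9 S3=28 blocked=[2]
Op 8: conn=52 S1=25 S2=-9 S3=28 blocked=[2]
Op 9: conn=42 S1=15 S2=-9 S3=28 blocked=[2]
Op 10: conn=42 S1=15 S2=-9 S3=33 blocked=[2]
Op 11: conn=22 S1=-5 S2=-9 S3=33 blocked=[1, 2]
Op 12: conn=42 S1=-5 S2=-9 S3=33 blocked=[1, 2]

Answer: S1 S2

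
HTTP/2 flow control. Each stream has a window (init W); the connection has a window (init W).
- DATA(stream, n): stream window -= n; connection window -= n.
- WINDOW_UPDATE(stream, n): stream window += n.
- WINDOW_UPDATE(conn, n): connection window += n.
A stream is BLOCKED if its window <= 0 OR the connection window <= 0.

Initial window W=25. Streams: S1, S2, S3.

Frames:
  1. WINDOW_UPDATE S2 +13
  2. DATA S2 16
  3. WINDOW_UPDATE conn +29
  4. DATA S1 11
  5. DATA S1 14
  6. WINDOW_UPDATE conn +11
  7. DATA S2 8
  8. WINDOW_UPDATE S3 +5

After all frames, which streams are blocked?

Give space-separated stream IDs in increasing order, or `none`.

Op 1: conn=25 S1=25 S2=38 S3=25 blocked=[]
Op 2: conn=9 S1=25 S2=22 S3=25 blocked=[]
Op 3: conn=38 S1=25 S2=22 S3=25 blocked=[]
Op 4: conn=27 S1=14 S2=22 S3=25 blocked=[]
Op 5: conn=13 S1=0 S2=22 S3=25 blocked=[1]
Op 6: conn=24 S1=0 S2=22 S3=25 blocked=[1]
Op 7: conn=16 S1=0 S2=14 S3=25 blocked=[1]
Op 8: conn=16 S1=0 S2=14 S3=30 blocked=[1]

Answer: S1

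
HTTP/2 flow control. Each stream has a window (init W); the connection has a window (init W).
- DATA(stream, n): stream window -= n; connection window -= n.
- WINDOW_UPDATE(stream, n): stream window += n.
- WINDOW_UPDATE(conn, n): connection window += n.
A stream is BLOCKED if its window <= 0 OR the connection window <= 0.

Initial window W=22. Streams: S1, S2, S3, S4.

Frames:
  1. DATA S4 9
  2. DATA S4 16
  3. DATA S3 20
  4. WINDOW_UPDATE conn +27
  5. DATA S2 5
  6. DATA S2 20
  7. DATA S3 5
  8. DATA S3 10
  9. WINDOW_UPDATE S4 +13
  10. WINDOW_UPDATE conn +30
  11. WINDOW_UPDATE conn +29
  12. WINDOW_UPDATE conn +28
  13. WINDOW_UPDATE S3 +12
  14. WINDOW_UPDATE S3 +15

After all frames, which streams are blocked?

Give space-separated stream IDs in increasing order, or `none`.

Op 1: conn=13 S1=22 S2=22 S3=22 S4=13 blocked=[]
Op 2: conn=-3 S1=22 S2=22 S3=22 S4=-3 blocked=[1, 2, 3, 4]
Op 3: conn=-23 S1=22 S2=22 S3=2 S4=-3 blocked=[1, 2, 3, 4]
Op 4: conn=4 S1=22 S2=22 S3=2 S4=-3 blocked=[4]
Op 5: conn=-1 S1=22 S2=17 S3=2 S4=-3 blocked=[1, 2, 3, 4]
Op 6: conn=-21 S1=22 S2=-3 S3=2 S4=-3 blocked=[1, 2, 3, 4]
Op 7: conn=-26 S1=22 S2=-3 S3=-3 S4=-3 blocked=[1, 2, 3, 4]
Op 8: conn=-36 S1=22 S2=-3 S3=-13 S4=-3 blocked=[1, 2, 3, 4]
Op 9: conn=-36 S1=22 S2=-3 S3=-13 S4=10 blocked=[1, 2, 3, 4]
Op 10: conn=-6 S1=22 S2=-3 S3=-13 S4=10 blocked=[1, 2, 3, 4]
Op 11: conn=23 S1=22 S2=-3 S3=-13 S4=10 blocked=[2, 3]
Op 12: conn=51 S1=22 S2=-3 S3=-13 S4=10 blocked=[2, 3]
Op 13: conn=51 S1=22 S2=-3 S3=-1 S4=10 blocked=[2, 3]
Op 14: conn=51 S1=22 S2=-3 S3=14 S4=10 blocked=[2]

Answer: S2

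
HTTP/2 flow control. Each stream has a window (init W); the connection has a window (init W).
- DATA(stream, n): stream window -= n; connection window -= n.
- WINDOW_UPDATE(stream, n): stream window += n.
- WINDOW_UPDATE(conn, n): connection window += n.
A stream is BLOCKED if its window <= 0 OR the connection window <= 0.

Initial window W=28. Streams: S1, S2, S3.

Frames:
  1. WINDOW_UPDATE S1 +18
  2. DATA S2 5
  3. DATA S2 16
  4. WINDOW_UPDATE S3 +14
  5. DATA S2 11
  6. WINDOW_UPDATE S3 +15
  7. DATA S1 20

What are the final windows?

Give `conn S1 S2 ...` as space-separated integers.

Answer: -24 26 -4 57

Derivation:
Op 1: conn=28 S1=46 S2=28 S3=28 blocked=[]
Op 2: conn=23 S1=46 S2=23 S3=28 blocked=[]
Op 3: conn=7 S1=46 S2=7 S3=28 blocked=[]
Op 4: conn=7 S1=46 S2=7 S3=42 blocked=[]
Op 5: conn=-4 S1=46 S2=-4 S3=42 blocked=[1, 2, 3]
Op 6: conn=-4 S1=46 S2=-4 S3=57 blocked=[1, 2, 3]
Op 7: conn=-24 S1=26 S2=-4 S3=57 blocked=[1, 2, 3]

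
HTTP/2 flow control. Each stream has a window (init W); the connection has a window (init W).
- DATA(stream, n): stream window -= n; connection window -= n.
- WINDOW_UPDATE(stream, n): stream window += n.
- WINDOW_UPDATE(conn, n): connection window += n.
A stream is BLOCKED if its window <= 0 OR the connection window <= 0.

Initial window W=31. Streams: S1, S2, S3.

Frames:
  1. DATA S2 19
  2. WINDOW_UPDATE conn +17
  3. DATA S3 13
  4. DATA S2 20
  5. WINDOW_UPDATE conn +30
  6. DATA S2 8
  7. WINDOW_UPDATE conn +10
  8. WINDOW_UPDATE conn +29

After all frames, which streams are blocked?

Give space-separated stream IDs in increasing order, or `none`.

Op 1: conn=12 S1=31 S2=12 S3=31 blocked=[]
Op 2: conn=29 S1=31 S2=12 S3=31 blocked=[]
Op 3: conn=16 S1=31 S2=12 S3=18 blocked=[]
Op 4: conn=-4 S1=31 S2=-8 S3=18 blocked=[1, 2, 3]
Op 5: conn=26 S1=31 S2=-8 S3=18 blocked=[2]
Op 6: conn=18 S1=31 S2=-16 S3=18 blocked=[2]
Op 7: conn=28 S1=31 S2=-16 S3=18 blocked=[2]
Op 8: conn=57 S1=31 S2=-16 S3=18 blocked=[2]

Answer: S2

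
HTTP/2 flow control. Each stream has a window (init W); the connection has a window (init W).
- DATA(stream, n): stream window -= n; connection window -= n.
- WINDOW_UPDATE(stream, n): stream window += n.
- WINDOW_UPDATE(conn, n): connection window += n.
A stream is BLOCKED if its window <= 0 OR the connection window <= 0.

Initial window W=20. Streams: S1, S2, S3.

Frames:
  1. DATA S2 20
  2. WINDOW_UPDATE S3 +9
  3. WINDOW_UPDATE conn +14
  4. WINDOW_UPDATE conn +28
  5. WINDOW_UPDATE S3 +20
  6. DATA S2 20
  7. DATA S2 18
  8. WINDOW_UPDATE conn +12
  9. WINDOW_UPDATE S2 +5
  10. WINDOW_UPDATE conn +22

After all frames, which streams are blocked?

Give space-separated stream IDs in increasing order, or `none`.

Answer: S2

Derivation:
Op 1: conn=0 S1=20 S2=0 S3=20 blocked=[1, 2, 3]
Op 2: conn=0 S1=20 S2=0 S3=29 blocked=[1, 2, 3]
Op 3: conn=14 S1=20 S2=0 S3=29 blocked=[2]
Op 4: conn=42 S1=20 S2=0 S3=29 blocked=[2]
Op 5: conn=42 S1=20 S2=0 S3=49 blocked=[2]
Op 6: conn=22 S1=20 S2=-20 S3=49 blocked=[2]
Op 7: conn=4 S1=20 S2=-38 S3=49 blocked=[2]
Op 8: conn=16 S1=20 S2=-38 S3=49 blocked=[2]
Op 9: conn=16 S1=20 S2=-33 S3=49 blocked=[2]
Op 10: conn=38 S1=20 S2=-33 S3=49 blocked=[2]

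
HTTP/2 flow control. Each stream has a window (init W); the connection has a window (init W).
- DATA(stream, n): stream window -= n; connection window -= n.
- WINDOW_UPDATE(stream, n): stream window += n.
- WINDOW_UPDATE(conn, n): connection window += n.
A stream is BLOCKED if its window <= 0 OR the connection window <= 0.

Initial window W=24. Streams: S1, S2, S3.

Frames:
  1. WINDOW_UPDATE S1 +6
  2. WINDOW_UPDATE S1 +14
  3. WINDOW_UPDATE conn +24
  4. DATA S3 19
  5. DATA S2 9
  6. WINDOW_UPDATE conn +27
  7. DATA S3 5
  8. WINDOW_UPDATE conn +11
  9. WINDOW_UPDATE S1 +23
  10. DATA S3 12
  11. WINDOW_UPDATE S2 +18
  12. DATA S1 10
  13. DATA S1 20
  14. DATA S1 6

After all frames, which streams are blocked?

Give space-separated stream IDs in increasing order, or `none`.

Answer: S3

Derivation:
Op 1: conn=24 S1=30 S2=24 S3=24 blocked=[]
Op 2: conn=24 S1=44 S2=24 S3=24 blocked=[]
Op 3: conn=48 S1=44 S2=24 S3=24 blocked=[]
Op 4: conn=29 S1=44 S2=24 S3=5 blocked=[]
Op 5: conn=20 S1=44 S2=15 S3=5 blocked=[]
Op 6: conn=47 S1=44 S2=15 S3=5 blocked=[]
Op 7: conn=42 S1=44 S2=15 S3=0 blocked=[3]
Op 8: conn=53 S1=44 S2=15 S3=0 blocked=[3]
Op 9: conn=53 S1=67 S2=15 S3=0 blocked=[3]
Op 10: conn=41 S1=67 S2=15 S3=-12 blocked=[3]
Op 11: conn=41 S1=67 S2=33 S3=-12 blocked=[3]
Op 12: conn=31 S1=57 S2=33 S3=-12 blocked=[3]
Op 13: conn=11 S1=37 S2=33 S3=-12 blocked=[3]
Op 14: conn=5 S1=31 S2=33 S3=-12 blocked=[3]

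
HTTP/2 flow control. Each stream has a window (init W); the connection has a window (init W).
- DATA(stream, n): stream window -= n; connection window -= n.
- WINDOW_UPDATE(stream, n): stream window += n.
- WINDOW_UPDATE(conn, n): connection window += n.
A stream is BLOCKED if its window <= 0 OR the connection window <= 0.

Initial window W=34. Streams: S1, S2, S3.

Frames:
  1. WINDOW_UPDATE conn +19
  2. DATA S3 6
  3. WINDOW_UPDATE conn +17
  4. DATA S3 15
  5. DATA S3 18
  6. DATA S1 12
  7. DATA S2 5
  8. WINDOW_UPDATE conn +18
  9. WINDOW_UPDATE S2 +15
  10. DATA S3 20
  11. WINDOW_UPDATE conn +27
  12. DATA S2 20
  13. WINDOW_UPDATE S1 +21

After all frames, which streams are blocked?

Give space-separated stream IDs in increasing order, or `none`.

Answer: S3

Derivation:
Op 1: conn=53 S1=34 S2=34 S3=34 blocked=[]
Op 2: conn=47 S1=34 S2=34 S3=28 blocked=[]
Op 3: conn=64 S1=34 S2=34 S3=28 blocked=[]
Op 4: conn=49 S1=34 S2=34 S3=13 blocked=[]
Op 5: conn=31 S1=34 S2=34 S3=-5 blocked=[3]
Op 6: conn=19 S1=22 S2=34 S3=-5 blocked=[3]
Op 7: conn=14 S1=22 S2=29 S3=-5 blocked=[3]
Op 8: conn=32 S1=22 S2=29 S3=-5 blocked=[3]
Op 9: conn=32 S1=22 S2=44 S3=-5 blocked=[3]
Op 10: conn=12 S1=22 S2=44 S3=-25 blocked=[3]
Op 11: conn=39 S1=22 S2=44 S3=-25 blocked=[3]
Op 12: conn=19 S1=22 S2=24 S3=-25 blocked=[3]
Op 13: conn=19 S1=43 S2=24 S3=-25 blocked=[3]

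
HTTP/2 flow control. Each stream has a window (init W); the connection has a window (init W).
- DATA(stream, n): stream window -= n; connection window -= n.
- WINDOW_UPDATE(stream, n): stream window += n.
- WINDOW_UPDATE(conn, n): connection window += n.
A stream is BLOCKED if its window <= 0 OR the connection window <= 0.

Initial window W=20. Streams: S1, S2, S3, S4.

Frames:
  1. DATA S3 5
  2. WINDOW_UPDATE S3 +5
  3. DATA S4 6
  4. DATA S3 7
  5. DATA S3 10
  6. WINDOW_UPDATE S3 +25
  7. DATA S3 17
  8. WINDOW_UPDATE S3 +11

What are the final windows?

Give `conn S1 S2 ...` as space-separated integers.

Answer: -25 20 20 22 14

Derivation:
Op 1: conn=15 S1=20 S2=20 S3=15 S4=20 blocked=[]
Op 2: conn=15 S1=20 S2=20 S3=20 S4=20 blocked=[]
Op 3: conn=9 S1=20 S2=20 S3=20 S4=14 blocked=[]
Op 4: conn=2 S1=20 S2=20 S3=13 S4=14 blocked=[]
Op 5: conn=-8 S1=20 S2=20 S3=3 S4=14 blocked=[1, 2, 3, 4]
Op 6: conn=-8 S1=20 S2=20 S3=28 S4=14 blocked=[1, 2, 3, 4]
Op 7: conn=-25 S1=20 S2=20 S3=11 S4=14 blocked=[1, 2, 3, 4]
Op 8: conn=-25 S1=20 S2=20 S3=22 S4=14 blocked=[1, 2, 3, 4]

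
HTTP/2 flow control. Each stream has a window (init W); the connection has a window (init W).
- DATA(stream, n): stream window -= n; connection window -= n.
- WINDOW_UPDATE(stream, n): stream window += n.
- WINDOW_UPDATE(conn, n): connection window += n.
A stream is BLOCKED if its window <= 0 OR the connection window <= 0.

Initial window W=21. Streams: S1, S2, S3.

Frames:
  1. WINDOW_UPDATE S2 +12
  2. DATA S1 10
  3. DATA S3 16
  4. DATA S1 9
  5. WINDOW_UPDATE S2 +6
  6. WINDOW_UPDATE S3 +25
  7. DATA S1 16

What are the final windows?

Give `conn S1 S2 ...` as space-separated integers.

Answer: -30 -14 39 30

Derivation:
Op 1: conn=21 S1=21 S2=33 S3=21 blocked=[]
Op 2: conn=11 S1=11 S2=33 S3=21 blocked=[]
Op 3: conn=-5 S1=11 S2=33 S3=5 blocked=[1, 2, 3]
Op 4: conn=-14 S1=2 S2=33 S3=5 blocked=[1, 2, 3]
Op 5: conn=-14 S1=2 S2=39 S3=5 blocked=[1, 2, 3]
Op 6: conn=-14 S1=2 S2=39 S3=30 blocked=[1, 2, 3]
Op 7: conn=-30 S1=-14 S2=39 S3=30 blocked=[1, 2, 3]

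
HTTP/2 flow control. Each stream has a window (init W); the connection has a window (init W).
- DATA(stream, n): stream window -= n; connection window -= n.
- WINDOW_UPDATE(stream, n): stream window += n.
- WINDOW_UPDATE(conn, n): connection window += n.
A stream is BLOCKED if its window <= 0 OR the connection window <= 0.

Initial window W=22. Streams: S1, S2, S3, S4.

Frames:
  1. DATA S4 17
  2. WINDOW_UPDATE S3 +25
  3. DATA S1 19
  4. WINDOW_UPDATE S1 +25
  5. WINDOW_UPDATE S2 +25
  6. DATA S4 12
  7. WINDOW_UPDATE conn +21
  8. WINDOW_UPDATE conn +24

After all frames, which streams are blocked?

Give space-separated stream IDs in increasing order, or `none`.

Op 1: conn=5 S1=22 S2=22 S3=22 S4=5 blocked=[]
Op 2: conn=5 S1=22 S2=22 S3=47 S4=5 blocked=[]
Op 3: conn=-14 S1=3 S2=22 S3=47 S4=5 blocked=[1, 2, 3, 4]
Op 4: conn=-14 S1=28 S2=22 S3=47 S4=5 blocked=[1, 2, 3, 4]
Op 5: conn=-14 S1=28 S2=47 S3=47 S4=5 blocked=[1, 2, 3, 4]
Op 6: conn=-26 S1=28 S2=47 S3=47 S4=-7 blocked=[1, 2, 3, 4]
Op 7: conn=-5 S1=28 S2=47 S3=47 S4=-7 blocked=[1, 2, 3, 4]
Op 8: conn=19 S1=28 S2=47 S3=47 S4=-7 blocked=[4]

Answer: S4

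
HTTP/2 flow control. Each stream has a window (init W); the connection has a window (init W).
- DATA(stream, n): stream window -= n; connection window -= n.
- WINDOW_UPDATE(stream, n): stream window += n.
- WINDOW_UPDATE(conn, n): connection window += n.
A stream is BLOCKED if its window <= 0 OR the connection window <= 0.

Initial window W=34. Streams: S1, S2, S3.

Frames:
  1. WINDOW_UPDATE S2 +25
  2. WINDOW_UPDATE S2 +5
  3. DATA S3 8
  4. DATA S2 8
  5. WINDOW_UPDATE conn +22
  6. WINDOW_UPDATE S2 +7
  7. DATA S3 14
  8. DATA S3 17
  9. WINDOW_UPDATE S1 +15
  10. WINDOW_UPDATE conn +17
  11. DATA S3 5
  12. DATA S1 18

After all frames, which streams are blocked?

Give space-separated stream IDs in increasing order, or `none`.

Answer: S3

Derivation:
Op 1: conn=34 S1=34 S2=59 S3=34 blocked=[]
Op 2: conn=34 S1=34 S2=64 S3=34 blocked=[]
Op 3: conn=26 S1=34 S2=64 S3=26 blocked=[]
Op 4: conn=18 S1=34 S2=56 S3=26 blocked=[]
Op 5: conn=40 S1=34 S2=56 S3=26 blocked=[]
Op 6: conn=40 S1=34 S2=63 S3=26 blocked=[]
Op 7: conn=26 S1=34 S2=63 S3=12 blocked=[]
Op 8: conn=9 S1=34 S2=63 S3=-5 blocked=[3]
Op 9: conn=9 S1=49 S2=63 S3=-5 blocked=[3]
Op 10: conn=26 S1=49 S2=63 S3=-5 blocked=[3]
Op 11: conn=21 S1=49 S2=63 S3=-10 blocked=[3]
Op 12: conn=3 S1=31 S2=63 S3=-10 blocked=[3]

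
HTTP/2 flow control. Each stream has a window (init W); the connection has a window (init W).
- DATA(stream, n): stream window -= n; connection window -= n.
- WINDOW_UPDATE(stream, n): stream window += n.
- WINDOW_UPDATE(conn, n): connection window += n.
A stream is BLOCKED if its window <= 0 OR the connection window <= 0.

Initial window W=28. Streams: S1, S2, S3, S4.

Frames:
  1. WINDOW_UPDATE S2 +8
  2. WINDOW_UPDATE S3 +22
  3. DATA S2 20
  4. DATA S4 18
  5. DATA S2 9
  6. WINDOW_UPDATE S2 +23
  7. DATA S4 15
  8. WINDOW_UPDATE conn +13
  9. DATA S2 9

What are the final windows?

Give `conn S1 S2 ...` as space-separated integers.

Answer: -30 28 21 50 -5

Derivation:
Op 1: conn=28 S1=28 S2=36 S3=28 S4=28 blocked=[]
Op 2: conn=28 S1=28 S2=36 S3=50 S4=28 blocked=[]
Op 3: conn=8 S1=28 S2=16 S3=50 S4=28 blocked=[]
Op 4: conn=-10 S1=28 S2=16 S3=50 S4=10 blocked=[1, 2, 3, 4]
Op 5: conn=-19 S1=28 S2=7 S3=50 S4=10 blocked=[1, 2, 3, 4]
Op 6: conn=-19 S1=28 S2=30 S3=50 S4=10 blocked=[1, 2, 3, 4]
Op 7: conn=-34 S1=28 S2=30 S3=50 S4=-5 blocked=[1, 2, 3, 4]
Op 8: conn=-21 S1=28 S2=30 S3=50 S4=-5 blocked=[1, 2, 3, 4]
Op 9: conn=-30 S1=28 S2=21 S3=50 S4=-5 blocked=[1, 2, 3, 4]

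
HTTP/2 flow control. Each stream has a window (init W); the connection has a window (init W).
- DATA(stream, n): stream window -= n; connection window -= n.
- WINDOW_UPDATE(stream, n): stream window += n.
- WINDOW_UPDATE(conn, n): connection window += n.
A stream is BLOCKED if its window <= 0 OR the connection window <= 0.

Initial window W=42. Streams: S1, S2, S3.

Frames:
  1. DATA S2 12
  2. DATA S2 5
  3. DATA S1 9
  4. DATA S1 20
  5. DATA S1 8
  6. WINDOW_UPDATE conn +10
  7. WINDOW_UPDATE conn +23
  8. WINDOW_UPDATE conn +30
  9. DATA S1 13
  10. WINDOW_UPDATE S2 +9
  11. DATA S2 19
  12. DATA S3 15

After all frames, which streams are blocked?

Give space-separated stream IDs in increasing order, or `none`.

Answer: S1

Derivation:
Op 1: conn=30 S1=42 S2=30 S3=42 blocked=[]
Op 2: conn=25 S1=42 S2=25 S3=42 blocked=[]
Op 3: conn=16 S1=33 S2=25 S3=42 blocked=[]
Op 4: conn=-4 S1=13 S2=25 S3=42 blocked=[1, 2, 3]
Op 5: conn=-12 S1=5 S2=25 S3=42 blocked=[1, 2, 3]
Op 6: conn=-2 S1=5 S2=25 S3=42 blocked=[1, 2, 3]
Op 7: conn=21 S1=5 S2=25 S3=42 blocked=[]
Op 8: conn=51 S1=5 S2=25 S3=42 blocked=[]
Op 9: conn=38 S1=-8 S2=25 S3=42 blocked=[1]
Op 10: conn=38 S1=-8 S2=34 S3=42 blocked=[1]
Op 11: conn=19 S1=-8 S2=15 S3=42 blocked=[1]
Op 12: conn=4 S1=-8 S2=15 S3=27 blocked=[1]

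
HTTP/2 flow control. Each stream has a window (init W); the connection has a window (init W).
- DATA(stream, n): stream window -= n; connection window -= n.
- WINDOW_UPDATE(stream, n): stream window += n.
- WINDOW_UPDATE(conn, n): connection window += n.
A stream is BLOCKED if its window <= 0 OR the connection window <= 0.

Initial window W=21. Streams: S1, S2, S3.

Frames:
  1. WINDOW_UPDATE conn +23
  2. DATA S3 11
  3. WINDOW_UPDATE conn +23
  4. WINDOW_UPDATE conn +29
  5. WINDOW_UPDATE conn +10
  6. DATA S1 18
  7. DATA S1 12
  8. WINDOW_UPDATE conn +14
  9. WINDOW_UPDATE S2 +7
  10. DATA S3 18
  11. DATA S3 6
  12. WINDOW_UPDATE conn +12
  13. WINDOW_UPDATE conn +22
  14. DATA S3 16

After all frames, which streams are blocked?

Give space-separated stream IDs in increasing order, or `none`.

Answer: S1 S3

Derivation:
Op 1: conn=44 S1=21 S2=21 S3=21 blocked=[]
Op 2: conn=33 S1=21 S2=21 S3=10 blocked=[]
Op 3: conn=56 S1=21 S2=21 S3=10 blocked=[]
Op 4: conn=85 S1=21 S2=21 S3=10 blocked=[]
Op 5: conn=95 S1=21 S2=21 S3=10 blocked=[]
Op 6: conn=77 S1=3 S2=21 S3=10 blocked=[]
Op 7: conn=65 S1=-9 S2=21 S3=10 blocked=[1]
Op 8: conn=79 S1=-9 S2=21 S3=10 blocked=[1]
Op 9: conn=79 S1=-9 S2=28 S3=10 blocked=[1]
Op 10: conn=61 S1=-9 S2=28 S3=-8 blocked=[1, 3]
Op 11: conn=55 S1=-9 S2=28 S3=-14 blocked=[1, 3]
Op 12: conn=67 S1=-9 S2=28 S3=-14 blocked=[1, 3]
Op 13: conn=89 S1=-9 S2=28 S3=-14 blocked=[1, 3]
Op 14: conn=73 S1=-9 S2=28 S3=-30 blocked=[1, 3]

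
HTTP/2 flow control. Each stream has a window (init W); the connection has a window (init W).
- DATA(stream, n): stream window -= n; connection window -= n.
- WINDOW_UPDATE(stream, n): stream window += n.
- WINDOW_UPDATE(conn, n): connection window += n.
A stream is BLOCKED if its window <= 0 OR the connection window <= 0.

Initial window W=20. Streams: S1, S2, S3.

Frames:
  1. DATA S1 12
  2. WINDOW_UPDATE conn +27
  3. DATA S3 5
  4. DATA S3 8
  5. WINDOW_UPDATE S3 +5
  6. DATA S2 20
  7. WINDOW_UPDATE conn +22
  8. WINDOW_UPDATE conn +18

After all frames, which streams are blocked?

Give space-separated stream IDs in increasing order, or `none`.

Answer: S2

Derivation:
Op 1: conn=8 S1=8 S2=20 S3=20 blocked=[]
Op 2: conn=35 S1=8 S2=20 S3=20 blocked=[]
Op 3: conn=30 S1=8 S2=20 S3=15 blocked=[]
Op 4: conn=22 S1=8 S2=20 S3=7 blocked=[]
Op 5: conn=22 S1=8 S2=20 S3=12 blocked=[]
Op 6: conn=2 S1=8 S2=0 S3=12 blocked=[2]
Op 7: conn=24 S1=8 S2=0 S3=12 blocked=[2]
Op 8: conn=42 S1=8 S2=0 S3=12 blocked=[2]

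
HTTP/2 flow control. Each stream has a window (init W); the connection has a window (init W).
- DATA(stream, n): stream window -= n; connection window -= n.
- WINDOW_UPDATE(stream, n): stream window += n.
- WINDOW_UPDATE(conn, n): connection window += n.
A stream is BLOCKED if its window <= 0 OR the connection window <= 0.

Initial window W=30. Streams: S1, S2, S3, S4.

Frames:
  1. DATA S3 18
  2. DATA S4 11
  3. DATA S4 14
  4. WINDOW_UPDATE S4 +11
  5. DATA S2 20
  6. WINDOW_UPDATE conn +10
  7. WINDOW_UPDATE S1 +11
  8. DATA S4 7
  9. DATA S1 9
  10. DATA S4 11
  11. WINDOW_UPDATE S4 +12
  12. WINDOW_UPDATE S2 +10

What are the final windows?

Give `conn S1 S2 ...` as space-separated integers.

Answer: -50 32 20 12 10

Derivation:
Op 1: conn=12 S1=30 S2=30 S3=12 S4=30 blocked=[]
Op 2: conn=1 S1=30 S2=30 S3=12 S4=19 blocked=[]
Op 3: conn=-13 S1=30 S2=30 S3=12 S4=5 blocked=[1, 2, 3, 4]
Op 4: conn=-13 S1=30 S2=30 S3=12 S4=16 blocked=[1, 2, 3, 4]
Op 5: conn=-33 S1=30 S2=10 S3=12 S4=16 blocked=[1, 2, 3, 4]
Op 6: conn=-23 S1=30 S2=10 S3=12 S4=16 blocked=[1, 2, 3, 4]
Op 7: conn=-23 S1=41 S2=10 S3=12 S4=16 blocked=[1, 2, 3, 4]
Op 8: conn=-30 S1=41 S2=10 S3=12 S4=9 blocked=[1, 2, 3, 4]
Op 9: conn=-39 S1=32 S2=10 S3=12 S4=9 blocked=[1, 2, 3, 4]
Op 10: conn=-50 S1=32 S2=10 S3=12 S4=-2 blocked=[1, 2, 3, 4]
Op 11: conn=-50 S1=32 S2=10 S3=12 S4=10 blocked=[1, 2, 3, 4]
Op 12: conn=-50 S1=32 S2=20 S3=12 S4=10 blocked=[1, 2, 3, 4]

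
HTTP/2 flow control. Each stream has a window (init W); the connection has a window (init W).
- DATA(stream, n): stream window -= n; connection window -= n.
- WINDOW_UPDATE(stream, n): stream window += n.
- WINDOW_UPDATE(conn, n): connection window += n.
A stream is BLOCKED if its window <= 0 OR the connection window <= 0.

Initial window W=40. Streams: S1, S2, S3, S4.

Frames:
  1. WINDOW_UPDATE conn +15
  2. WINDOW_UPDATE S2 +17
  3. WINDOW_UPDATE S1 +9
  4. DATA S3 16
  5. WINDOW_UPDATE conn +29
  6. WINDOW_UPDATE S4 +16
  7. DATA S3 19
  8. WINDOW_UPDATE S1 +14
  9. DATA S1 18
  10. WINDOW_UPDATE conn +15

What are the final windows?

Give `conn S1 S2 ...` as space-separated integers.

Op 1: conn=55 S1=40 S2=40 S3=40 S4=40 blocked=[]
Op 2: conn=55 S1=40 S2=57 S3=40 S4=40 blocked=[]
Op 3: conn=55 S1=49 S2=57 S3=40 S4=40 blocked=[]
Op 4: conn=39 S1=49 S2=57 S3=24 S4=40 blocked=[]
Op 5: conn=68 S1=49 S2=57 S3=24 S4=40 blocked=[]
Op 6: conn=68 S1=49 S2=57 S3=24 S4=56 blocked=[]
Op 7: conn=49 S1=49 S2=57 S3=5 S4=56 blocked=[]
Op 8: conn=49 S1=63 S2=57 S3=5 S4=56 blocked=[]
Op 9: conn=31 S1=45 S2=57 S3=5 S4=56 blocked=[]
Op 10: conn=46 S1=45 S2=57 S3=5 S4=56 blocked=[]

Answer: 46 45 57 5 56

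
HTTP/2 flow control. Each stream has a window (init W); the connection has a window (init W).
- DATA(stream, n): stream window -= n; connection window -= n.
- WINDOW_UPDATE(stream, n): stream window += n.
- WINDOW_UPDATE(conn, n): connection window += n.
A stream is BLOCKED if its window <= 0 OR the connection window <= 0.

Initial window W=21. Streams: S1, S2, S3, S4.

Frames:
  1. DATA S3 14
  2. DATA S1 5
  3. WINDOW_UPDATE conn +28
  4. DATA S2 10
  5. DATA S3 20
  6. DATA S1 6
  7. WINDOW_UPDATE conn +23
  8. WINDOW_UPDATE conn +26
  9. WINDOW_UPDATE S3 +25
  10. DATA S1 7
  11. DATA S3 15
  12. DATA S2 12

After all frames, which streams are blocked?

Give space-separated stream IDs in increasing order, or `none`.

Answer: S2 S3

Derivation:
Op 1: conn=7 S1=21 S2=21 S3=7 S4=21 blocked=[]
Op 2: conn=2 S1=16 S2=21 S3=7 S4=21 blocked=[]
Op 3: conn=30 S1=16 S2=21 S3=7 S4=21 blocked=[]
Op 4: conn=20 S1=16 S2=11 S3=7 S4=21 blocked=[]
Op 5: conn=0 S1=16 S2=11 S3=-13 S4=21 blocked=[1, 2, 3, 4]
Op 6: conn=-6 S1=10 S2=11 S3=-13 S4=21 blocked=[1, 2, 3, 4]
Op 7: conn=17 S1=10 S2=11 S3=-13 S4=21 blocked=[3]
Op 8: conn=43 S1=10 S2=11 S3=-13 S4=21 blocked=[3]
Op 9: conn=43 S1=10 S2=11 S3=12 S4=21 blocked=[]
Op 10: conn=36 S1=3 S2=11 S3=12 S4=21 blocked=[]
Op 11: conn=21 S1=3 S2=11 S3=-3 S4=21 blocked=[3]
Op 12: conn=9 S1=3 S2=-1 S3=-3 S4=21 blocked=[2, 3]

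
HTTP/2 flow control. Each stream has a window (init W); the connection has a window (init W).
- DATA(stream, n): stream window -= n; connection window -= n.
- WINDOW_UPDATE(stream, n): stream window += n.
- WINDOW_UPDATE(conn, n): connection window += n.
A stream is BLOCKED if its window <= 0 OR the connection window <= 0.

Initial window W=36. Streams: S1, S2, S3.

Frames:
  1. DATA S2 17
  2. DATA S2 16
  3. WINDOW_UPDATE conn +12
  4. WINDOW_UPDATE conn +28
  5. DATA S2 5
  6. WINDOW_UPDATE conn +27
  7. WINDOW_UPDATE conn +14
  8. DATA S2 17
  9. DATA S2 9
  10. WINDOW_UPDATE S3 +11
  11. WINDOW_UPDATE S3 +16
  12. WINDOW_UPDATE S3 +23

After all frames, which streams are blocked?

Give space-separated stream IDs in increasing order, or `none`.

Op 1: conn=19 S1=36 S2=19 S3=36 blocked=[]
Op 2: conn=3 S1=36 S2=3 S3=36 blocked=[]
Op 3: conn=15 S1=36 S2=3 S3=36 blocked=[]
Op 4: conn=43 S1=36 S2=3 S3=36 blocked=[]
Op 5: conn=38 S1=36 S2=-2 S3=36 blocked=[2]
Op 6: conn=65 S1=36 S2=-2 S3=36 blocked=[2]
Op 7: conn=79 S1=36 S2=-2 S3=36 blocked=[2]
Op 8: conn=62 S1=36 S2=-19 S3=36 blocked=[2]
Op 9: conn=53 S1=36 S2=-28 S3=36 blocked=[2]
Op 10: conn=53 S1=36 S2=-28 S3=47 blocked=[2]
Op 11: conn=53 S1=36 S2=-28 S3=63 blocked=[2]
Op 12: conn=53 S1=36 S2=-28 S3=86 blocked=[2]

Answer: S2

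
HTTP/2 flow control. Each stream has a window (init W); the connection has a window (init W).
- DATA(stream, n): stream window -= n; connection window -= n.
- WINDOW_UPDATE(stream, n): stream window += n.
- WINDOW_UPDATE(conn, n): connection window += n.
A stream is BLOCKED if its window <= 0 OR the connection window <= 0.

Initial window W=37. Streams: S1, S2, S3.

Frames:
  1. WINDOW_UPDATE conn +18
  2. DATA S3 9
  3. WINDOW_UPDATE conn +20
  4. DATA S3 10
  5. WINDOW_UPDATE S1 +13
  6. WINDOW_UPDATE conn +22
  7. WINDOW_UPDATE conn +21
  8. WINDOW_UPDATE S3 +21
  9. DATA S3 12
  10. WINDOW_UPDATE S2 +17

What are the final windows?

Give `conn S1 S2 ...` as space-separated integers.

Op 1: conn=55 S1=37 S2=37 S3=37 blocked=[]
Op 2: conn=46 S1=37 S2=37 S3=28 blocked=[]
Op 3: conn=66 S1=37 S2=37 S3=28 blocked=[]
Op 4: conn=56 S1=37 S2=37 S3=18 blocked=[]
Op 5: conn=56 S1=50 S2=37 S3=18 blocked=[]
Op 6: conn=78 S1=50 S2=37 S3=18 blocked=[]
Op 7: conn=99 S1=50 S2=37 S3=18 blocked=[]
Op 8: conn=99 S1=50 S2=37 S3=39 blocked=[]
Op 9: conn=87 S1=50 S2=37 S3=27 blocked=[]
Op 10: conn=87 S1=50 S2=54 S3=27 blocked=[]

Answer: 87 50 54 27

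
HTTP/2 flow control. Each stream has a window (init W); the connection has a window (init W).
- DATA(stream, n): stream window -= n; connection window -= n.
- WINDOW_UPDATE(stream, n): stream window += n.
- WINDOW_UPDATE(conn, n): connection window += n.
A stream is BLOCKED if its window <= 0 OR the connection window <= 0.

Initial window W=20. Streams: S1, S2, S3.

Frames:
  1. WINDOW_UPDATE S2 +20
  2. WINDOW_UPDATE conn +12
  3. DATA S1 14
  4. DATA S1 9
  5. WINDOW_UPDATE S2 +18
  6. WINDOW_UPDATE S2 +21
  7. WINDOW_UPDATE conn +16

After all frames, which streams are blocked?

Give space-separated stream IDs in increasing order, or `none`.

Answer: S1

Derivation:
Op 1: conn=20 S1=20 S2=40 S3=20 blocked=[]
Op 2: conn=32 S1=20 S2=40 S3=20 blocked=[]
Op 3: conn=18 S1=6 S2=40 S3=20 blocked=[]
Op 4: conn=9 S1=-3 S2=40 S3=20 blocked=[1]
Op 5: conn=9 S1=-3 S2=58 S3=20 blocked=[1]
Op 6: conn=9 S1=-3 S2=79 S3=20 blocked=[1]
Op 7: conn=25 S1=-3 S2=79 S3=20 blocked=[1]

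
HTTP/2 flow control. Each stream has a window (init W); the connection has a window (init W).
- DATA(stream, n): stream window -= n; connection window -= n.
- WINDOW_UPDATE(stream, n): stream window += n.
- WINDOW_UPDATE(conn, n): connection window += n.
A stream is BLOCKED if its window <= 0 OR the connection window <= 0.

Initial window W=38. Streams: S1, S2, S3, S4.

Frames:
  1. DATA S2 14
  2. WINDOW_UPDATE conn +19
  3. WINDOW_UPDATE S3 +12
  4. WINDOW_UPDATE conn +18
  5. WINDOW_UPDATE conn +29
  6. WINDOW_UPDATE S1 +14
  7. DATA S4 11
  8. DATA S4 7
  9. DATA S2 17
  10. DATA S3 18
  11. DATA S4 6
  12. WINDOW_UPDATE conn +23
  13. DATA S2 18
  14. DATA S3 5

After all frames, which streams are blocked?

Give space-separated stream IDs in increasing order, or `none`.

Answer: S2

Derivation:
Op 1: conn=24 S1=38 S2=24 S3=38 S4=38 blocked=[]
Op 2: conn=43 S1=38 S2=24 S3=38 S4=38 blocked=[]
Op 3: conn=43 S1=38 S2=24 S3=50 S4=38 blocked=[]
Op 4: conn=61 S1=38 S2=24 S3=50 S4=38 blocked=[]
Op 5: conn=90 S1=38 S2=24 S3=50 S4=38 blocked=[]
Op 6: conn=90 S1=52 S2=24 S3=50 S4=38 blocked=[]
Op 7: conn=79 S1=52 S2=24 S3=50 S4=27 blocked=[]
Op 8: conn=72 S1=52 S2=24 S3=50 S4=20 blocked=[]
Op 9: conn=55 S1=52 S2=7 S3=50 S4=20 blocked=[]
Op 10: conn=37 S1=52 S2=7 S3=32 S4=20 blocked=[]
Op 11: conn=31 S1=52 S2=7 S3=32 S4=14 blocked=[]
Op 12: conn=54 S1=52 S2=7 S3=32 S4=14 blocked=[]
Op 13: conn=36 S1=52 S2=-11 S3=32 S4=14 blocked=[2]
Op 14: conn=31 S1=52 S2=-11 S3=27 S4=14 blocked=[2]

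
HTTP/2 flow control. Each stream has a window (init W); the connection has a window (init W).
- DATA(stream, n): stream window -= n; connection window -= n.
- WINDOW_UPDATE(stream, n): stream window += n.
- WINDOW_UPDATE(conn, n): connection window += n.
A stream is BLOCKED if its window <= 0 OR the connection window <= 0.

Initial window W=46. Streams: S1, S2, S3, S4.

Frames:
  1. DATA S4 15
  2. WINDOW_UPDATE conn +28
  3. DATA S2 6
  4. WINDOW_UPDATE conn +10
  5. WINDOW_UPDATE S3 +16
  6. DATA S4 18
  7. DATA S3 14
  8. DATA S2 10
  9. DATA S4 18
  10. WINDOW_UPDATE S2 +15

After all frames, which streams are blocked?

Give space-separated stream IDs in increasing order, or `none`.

Op 1: conn=31 S1=46 S2=46 S3=46 S4=31 blocked=[]
Op 2: conn=59 S1=46 S2=46 S3=46 S4=31 blocked=[]
Op 3: conn=53 S1=46 S2=40 S3=46 S4=31 blocked=[]
Op 4: conn=63 S1=46 S2=40 S3=46 S4=31 blocked=[]
Op 5: conn=63 S1=46 S2=40 S3=62 S4=31 blocked=[]
Op 6: conn=45 S1=46 S2=40 S3=62 S4=13 blocked=[]
Op 7: conn=31 S1=46 S2=40 S3=48 S4=13 blocked=[]
Op 8: conn=21 S1=46 S2=30 S3=48 S4=13 blocked=[]
Op 9: conn=3 S1=46 S2=30 S3=48 S4=-5 blocked=[4]
Op 10: conn=3 S1=46 S2=45 S3=48 S4=-5 blocked=[4]

Answer: S4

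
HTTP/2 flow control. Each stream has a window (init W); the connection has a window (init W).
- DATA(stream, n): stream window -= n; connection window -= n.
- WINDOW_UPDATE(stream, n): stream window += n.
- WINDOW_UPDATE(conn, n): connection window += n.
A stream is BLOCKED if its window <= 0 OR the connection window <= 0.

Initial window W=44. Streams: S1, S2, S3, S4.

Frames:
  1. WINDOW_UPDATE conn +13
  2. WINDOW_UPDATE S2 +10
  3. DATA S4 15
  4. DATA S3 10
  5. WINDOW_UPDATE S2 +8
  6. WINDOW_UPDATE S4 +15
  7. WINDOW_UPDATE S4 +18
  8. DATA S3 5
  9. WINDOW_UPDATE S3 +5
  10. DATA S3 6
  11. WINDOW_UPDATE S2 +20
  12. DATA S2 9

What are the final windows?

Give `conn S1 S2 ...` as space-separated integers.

Op 1: conn=57 S1=44 S2=44 S3=44 S4=44 blocked=[]
Op 2: conn=57 S1=44 S2=54 S3=44 S4=44 blocked=[]
Op 3: conn=42 S1=44 S2=54 S3=44 S4=29 blocked=[]
Op 4: conn=32 S1=44 S2=54 S3=34 S4=29 blocked=[]
Op 5: conn=32 S1=44 S2=62 S3=34 S4=29 blocked=[]
Op 6: conn=32 S1=44 S2=62 S3=34 S4=44 blocked=[]
Op 7: conn=32 S1=44 S2=62 S3=34 S4=62 blocked=[]
Op 8: conn=27 S1=44 S2=62 S3=29 S4=62 blocked=[]
Op 9: conn=27 S1=44 S2=62 S3=34 S4=62 blocked=[]
Op 10: conn=21 S1=44 S2=62 S3=28 S4=62 blocked=[]
Op 11: conn=21 S1=44 S2=82 S3=28 S4=62 blocked=[]
Op 12: conn=12 S1=44 S2=73 S3=28 S4=62 blocked=[]

Answer: 12 44 73 28 62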